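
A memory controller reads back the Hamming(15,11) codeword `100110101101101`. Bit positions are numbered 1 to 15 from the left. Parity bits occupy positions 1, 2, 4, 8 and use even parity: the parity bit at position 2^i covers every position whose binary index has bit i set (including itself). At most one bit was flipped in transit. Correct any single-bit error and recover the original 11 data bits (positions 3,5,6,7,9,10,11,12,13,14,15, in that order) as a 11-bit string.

01011001101

s1: b1⊕b3⊕b5⊕b7⊕b9⊕b11⊕b13⊕b15 = 1⊕0⊕1⊕1⊕1⊕0⊕1⊕1 = 0
s2: b2⊕b3⊕b6⊕b7⊕b10⊕b11⊕b14⊕b15 = 0⊕0⊕0⊕1⊕1⊕0⊕0⊕1 = 1
s4: b4⊕b5⊕b6⊕b7⊕b12⊕b13⊕b14⊕b15 = 1⊕1⊕0⊕1⊕1⊕1⊕0⊕1 = 0
s8: b8⊕b9⊕b10⊕b11⊕b12⊕b13⊕b14⊕b15 = 0⊕1⊕1⊕0⊕1⊕1⊕0⊕1 = 1
Syndrome (s8...s1) = 1010 → position 10.
Flip bit 10: corrected codeword = 100110101001101
Data bits at positions 3,5,6,7,9,10,11,12,13,14,15: 01011001101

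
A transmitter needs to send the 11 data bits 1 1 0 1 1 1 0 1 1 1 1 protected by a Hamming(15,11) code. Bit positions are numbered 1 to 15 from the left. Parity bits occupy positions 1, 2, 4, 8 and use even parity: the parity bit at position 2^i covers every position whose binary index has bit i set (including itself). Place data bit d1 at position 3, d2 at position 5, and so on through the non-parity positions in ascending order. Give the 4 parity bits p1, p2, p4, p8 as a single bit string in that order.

Place data bits at non-power-of-two positions: b3=1, b5=1, b6=0, b7=1, b9=1, b10=1, b11=0, b12=1, b13=1, b14=1, b15=1.
p1 = XOR of data positions {3,5,7,9,11,13,15} = 1⊕1⊕1⊕1⊕0⊕1⊕1 = 0
p2 = XOR of data positions {3,6,7,10,11,14,15} = 1⊕0⊕1⊕1⊕0⊕1⊕1 = 1
p4 = XOR of data positions {5,6,7,12,13,14,15} = 1⊕0⊕1⊕1⊕1⊕1⊕1 = 0
p8 = XOR of data positions {9,10,11,12,13,14,15} = 1⊕1⊕0⊕1⊕1⊕1⊕1 = 0
Parity bits p1,p2,p4,p8 = 0100

0100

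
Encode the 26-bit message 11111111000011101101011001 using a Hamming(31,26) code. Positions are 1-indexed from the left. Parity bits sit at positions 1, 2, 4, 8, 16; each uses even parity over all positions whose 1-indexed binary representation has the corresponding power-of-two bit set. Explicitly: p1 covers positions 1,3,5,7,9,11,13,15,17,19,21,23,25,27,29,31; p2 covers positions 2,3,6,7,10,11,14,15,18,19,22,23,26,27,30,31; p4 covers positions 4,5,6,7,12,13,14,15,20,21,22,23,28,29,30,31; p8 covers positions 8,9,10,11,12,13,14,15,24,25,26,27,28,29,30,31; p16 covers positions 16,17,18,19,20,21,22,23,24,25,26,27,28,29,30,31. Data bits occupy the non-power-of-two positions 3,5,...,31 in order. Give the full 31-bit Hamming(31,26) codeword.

0111111011110001011101101011001

Place data bits at non-power-of-two positions: b3=1, b5=1, b6=1, b7=1, b9=1, b10=1, b11=1, b12=1, b13=0, b14=0, b15=0, b17=0, b18=1, b19=1, b20=1, b21=0, b22=1, b23=1, b24=0, b25=1, b26=0, b27=1, b28=1, b29=0, b30=0, b31=1.
p1 = XOR of data positions {3,5,7,9,11,13,15,17,19,21,23,25,27,29,31} = 1⊕1⊕1⊕1⊕1⊕0⊕0⊕0⊕1⊕0⊕1⊕1⊕1⊕0⊕1 = 0
p2 = XOR of data positions {3,6,7,10,11,14,15,18,19,22,23,26,27,30,31} = 1⊕1⊕1⊕1⊕1⊕0⊕0⊕1⊕1⊕1⊕1⊕0⊕1⊕0⊕1 = 1
p4 = XOR of data positions {5,6,7,12,13,14,15,20,21,22,23,28,29,30,31} = 1⊕1⊕1⊕1⊕0⊕0⊕0⊕1⊕0⊕1⊕1⊕1⊕0⊕0⊕1 = 1
p8 = XOR of data positions {9,10,11,12,13,14,15,24,25,26,27,28,29,30,31} = 1⊕1⊕1⊕1⊕0⊕0⊕0⊕0⊕1⊕0⊕1⊕1⊕0⊕0⊕1 = 0
p16 = XOR of data positions {17,18,19,20,21,22,23,24,25,26,27,28,29,30,31} = 0⊕1⊕1⊕1⊕0⊕1⊕1⊕0⊕1⊕0⊕1⊕1⊕0⊕0⊕1 = 1
Codeword b1..b31 = 0111111011110001011101101011001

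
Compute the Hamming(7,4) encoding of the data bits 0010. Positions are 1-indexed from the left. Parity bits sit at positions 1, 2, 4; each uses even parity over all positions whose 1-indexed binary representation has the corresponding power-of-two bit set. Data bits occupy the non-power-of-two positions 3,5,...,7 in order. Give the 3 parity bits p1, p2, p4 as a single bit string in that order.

Place data bits at non-power-of-two positions: b3=0, b5=0, b6=1, b7=0.
p1 = XOR of data positions {3,5,7} = 0⊕0⊕0 = 0
p2 = XOR of data positions {3,6,7} = 0⊕1⊕0 = 1
p4 = XOR of data positions {5,6,7} = 0⊕1⊕0 = 1
Parity bits p1,p2,p4 = 011

011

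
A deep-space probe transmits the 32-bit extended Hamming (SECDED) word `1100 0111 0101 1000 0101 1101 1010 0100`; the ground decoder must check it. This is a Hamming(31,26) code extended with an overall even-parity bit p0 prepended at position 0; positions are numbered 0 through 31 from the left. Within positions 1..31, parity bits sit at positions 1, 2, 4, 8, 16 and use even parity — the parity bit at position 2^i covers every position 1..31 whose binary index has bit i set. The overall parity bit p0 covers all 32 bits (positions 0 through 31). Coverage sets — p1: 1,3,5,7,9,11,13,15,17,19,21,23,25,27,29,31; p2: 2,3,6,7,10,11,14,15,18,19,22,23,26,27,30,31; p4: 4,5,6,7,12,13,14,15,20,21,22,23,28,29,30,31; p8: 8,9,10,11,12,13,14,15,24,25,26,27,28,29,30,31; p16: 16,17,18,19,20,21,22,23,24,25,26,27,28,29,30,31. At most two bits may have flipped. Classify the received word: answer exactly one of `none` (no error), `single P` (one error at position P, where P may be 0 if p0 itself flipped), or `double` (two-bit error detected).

none

s1: b1⊕b3⊕b5⊕b7⊕b9⊕b11⊕b13⊕b15⊕b17⊕b19⊕b21⊕b23⊕b25⊕b27⊕b29⊕b31 = 1⊕0⊕1⊕1⊕1⊕1⊕0⊕0⊕1⊕1⊕1⊕1⊕0⊕0⊕1⊕0 = 0
s2: b2⊕b3⊕b6⊕b7⊕b10⊕b11⊕b14⊕b15⊕b18⊕b19⊕b22⊕b23⊕b26⊕b27⊕b30⊕b31 = 0⊕0⊕1⊕1⊕0⊕1⊕0⊕0⊕0⊕1⊕0⊕1⊕1⊕0⊕0⊕0 = 0
s4: b4⊕b5⊕b6⊕b7⊕b12⊕b13⊕b14⊕b15⊕b20⊕b21⊕b22⊕b23⊕b28⊕b29⊕b30⊕b31 = 0⊕1⊕1⊕1⊕1⊕0⊕0⊕0⊕1⊕1⊕0⊕1⊕0⊕1⊕0⊕0 = 0
s8: b8⊕b9⊕b10⊕b11⊕b12⊕b13⊕b14⊕b15⊕b24⊕b25⊕b26⊕b27⊕b28⊕b29⊕b30⊕b31 = 0⊕1⊕0⊕1⊕1⊕0⊕0⊕0⊕1⊕0⊕1⊕0⊕0⊕1⊕0⊕0 = 0
s16: b16⊕b17⊕b18⊕b19⊕b20⊕b21⊕b22⊕b23⊕b24⊕b25⊕b26⊕b27⊕b28⊕b29⊕b30⊕b31 = 0⊕1⊕0⊕1⊕1⊕1⊕0⊕1⊕1⊕0⊕1⊕0⊕0⊕1⊕0⊕0 = 0
Syndrome (s16...s1) = 00000 → position 0 (no error).
Overall parity (XOR of all 32 bits, including p0): 1⊕1⊕0⊕0⊕0⊕1⊕1⊕1⊕0⊕1⊕0⊕1⊕1⊕0⊕0⊕0⊕0⊕1⊕0⊕1⊕1⊕1⊕0⊕1⊕1⊕0⊕1⊕0⊕0⊕1⊕0⊕0 = 0
Overall=0, syndrome position=0 → no error.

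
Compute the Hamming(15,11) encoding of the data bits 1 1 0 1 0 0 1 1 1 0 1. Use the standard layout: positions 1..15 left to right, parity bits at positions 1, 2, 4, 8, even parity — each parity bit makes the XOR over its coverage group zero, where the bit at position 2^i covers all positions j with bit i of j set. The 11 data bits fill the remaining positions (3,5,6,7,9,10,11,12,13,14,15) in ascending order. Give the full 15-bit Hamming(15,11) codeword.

Place data bits at non-power-of-two positions: b3=1, b5=1, b6=0, b7=1, b9=0, b10=0, b11=1, b12=1, b13=1, b14=0, b15=1.
p1 = XOR of data positions {3,5,7,9,11,13,15} = 1⊕1⊕1⊕0⊕1⊕1⊕1 = 0
p2 = XOR of data positions {3,6,7,10,11,14,15} = 1⊕0⊕1⊕0⊕1⊕0⊕1 = 0
p4 = XOR of data positions {5,6,7,12,13,14,15} = 1⊕0⊕1⊕1⊕1⊕0⊕1 = 1
p8 = XOR of data positions {9,10,11,12,13,14,15} = 0⊕0⊕1⊕1⊕1⊕0⊕1 = 0
Codeword b1..b15 = 001110100011101

001110100011101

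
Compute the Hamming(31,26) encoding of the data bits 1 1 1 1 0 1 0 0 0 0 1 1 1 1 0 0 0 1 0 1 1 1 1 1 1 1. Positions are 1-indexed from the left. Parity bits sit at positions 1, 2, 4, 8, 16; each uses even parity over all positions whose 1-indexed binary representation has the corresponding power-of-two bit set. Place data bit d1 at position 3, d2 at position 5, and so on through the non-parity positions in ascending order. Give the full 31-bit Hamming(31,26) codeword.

1011111101000011111000101111111

Place data bits at non-power-of-two positions: b3=1, b5=1, b6=1, b7=1, b9=0, b10=1, b11=0, b12=0, b13=0, b14=0, b15=1, b17=1, b18=1, b19=1, b20=0, b21=0, b22=0, b23=1, b24=0, b25=1, b26=1, b27=1, b28=1, b29=1, b30=1, b31=1.
p1 = XOR of data positions {3,5,7,9,11,13,15,17,19,21,23,25,27,29,31} = 1⊕1⊕1⊕0⊕0⊕0⊕1⊕1⊕1⊕0⊕1⊕1⊕1⊕1⊕1 = 1
p2 = XOR of data positions {3,6,7,10,11,14,15,18,19,22,23,26,27,30,31} = 1⊕1⊕1⊕1⊕0⊕0⊕1⊕1⊕1⊕0⊕1⊕1⊕1⊕1⊕1 = 0
p4 = XOR of data positions {5,6,7,12,13,14,15,20,21,22,23,28,29,30,31} = 1⊕1⊕1⊕0⊕0⊕0⊕1⊕0⊕0⊕0⊕1⊕1⊕1⊕1⊕1 = 1
p8 = XOR of data positions {9,10,11,12,13,14,15,24,25,26,27,28,29,30,31} = 0⊕1⊕0⊕0⊕0⊕0⊕1⊕0⊕1⊕1⊕1⊕1⊕1⊕1⊕1 = 1
p16 = XOR of data positions {17,18,19,20,21,22,23,24,25,26,27,28,29,30,31} = 1⊕1⊕1⊕0⊕0⊕0⊕1⊕0⊕1⊕1⊕1⊕1⊕1⊕1⊕1 = 1
Codeword b1..b31 = 1011111101000011111000101111111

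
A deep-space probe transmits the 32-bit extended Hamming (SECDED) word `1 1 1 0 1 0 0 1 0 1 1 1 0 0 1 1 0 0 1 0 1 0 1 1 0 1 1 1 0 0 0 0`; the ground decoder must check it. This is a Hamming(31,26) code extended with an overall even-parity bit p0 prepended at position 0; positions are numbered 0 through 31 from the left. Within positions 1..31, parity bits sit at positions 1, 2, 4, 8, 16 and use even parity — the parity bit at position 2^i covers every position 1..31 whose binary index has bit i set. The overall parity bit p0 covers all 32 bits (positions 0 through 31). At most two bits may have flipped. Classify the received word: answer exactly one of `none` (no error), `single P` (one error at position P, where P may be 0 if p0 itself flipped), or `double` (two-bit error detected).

single 22

s1: b1⊕b3⊕b5⊕b7⊕b9⊕b11⊕b13⊕b15⊕b17⊕b19⊕b21⊕b23⊕b25⊕b27⊕b29⊕b31 = 1⊕0⊕0⊕1⊕1⊕1⊕0⊕1⊕0⊕0⊕0⊕1⊕1⊕1⊕0⊕0 = 0
s2: b2⊕b3⊕b6⊕b7⊕b10⊕b11⊕b14⊕b15⊕b18⊕b19⊕b22⊕b23⊕b26⊕b27⊕b30⊕b31 = 1⊕0⊕0⊕1⊕1⊕1⊕1⊕1⊕1⊕0⊕1⊕1⊕1⊕1⊕0⊕0 = 1
s4: b4⊕b5⊕b6⊕b7⊕b12⊕b13⊕b14⊕b15⊕b20⊕b21⊕b22⊕b23⊕b28⊕b29⊕b30⊕b31 = 1⊕0⊕0⊕1⊕0⊕0⊕1⊕1⊕1⊕0⊕1⊕1⊕0⊕0⊕0⊕0 = 1
s8: b8⊕b9⊕b10⊕b11⊕b12⊕b13⊕b14⊕b15⊕b24⊕b25⊕b26⊕b27⊕b28⊕b29⊕b30⊕b31 = 0⊕1⊕1⊕1⊕0⊕0⊕1⊕1⊕0⊕1⊕1⊕1⊕0⊕0⊕0⊕0 = 0
s16: b16⊕b17⊕b18⊕b19⊕b20⊕b21⊕b22⊕b23⊕b24⊕b25⊕b26⊕b27⊕b28⊕b29⊕b30⊕b31 = 0⊕0⊕1⊕0⊕1⊕0⊕1⊕1⊕0⊕1⊕1⊕1⊕0⊕0⊕0⊕0 = 1
Syndrome (s16...s1) = 10110 → position 22.
Overall parity (XOR of all 32 bits, including p0): 1⊕1⊕1⊕0⊕1⊕0⊕0⊕1⊕0⊕1⊕1⊕1⊕0⊕0⊕1⊕1⊕0⊕0⊕1⊕0⊕1⊕0⊕1⊕1⊕0⊕1⊕1⊕1⊕0⊕0⊕0⊕0 = 1
Overall=1, syndrome position=22 → single-bit error at position 22.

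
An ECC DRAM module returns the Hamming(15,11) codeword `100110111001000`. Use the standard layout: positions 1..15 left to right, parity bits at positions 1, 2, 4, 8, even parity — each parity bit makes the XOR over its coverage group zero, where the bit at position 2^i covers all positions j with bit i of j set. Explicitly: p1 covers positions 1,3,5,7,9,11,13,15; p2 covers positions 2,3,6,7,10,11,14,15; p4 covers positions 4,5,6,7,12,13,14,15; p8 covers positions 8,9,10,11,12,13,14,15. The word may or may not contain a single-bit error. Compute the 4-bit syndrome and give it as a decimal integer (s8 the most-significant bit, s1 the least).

s1: b1⊕b3⊕b5⊕b7⊕b9⊕b11⊕b13⊕b15 = 1⊕0⊕1⊕1⊕1⊕0⊕0⊕0 = 0
s2: b2⊕b3⊕b6⊕b7⊕b10⊕b11⊕b14⊕b15 = 0⊕0⊕0⊕1⊕0⊕0⊕0⊕0 = 1
s4: b4⊕b5⊕b6⊕b7⊕b12⊕b13⊕b14⊕b15 = 1⊕1⊕0⊕1⊕1⊕0⊕0⊕0 = 0
s8: b8⊕b9⊕b10⊕b11⊕b12⊕b13⊕b14⊕b15 = 1⊕1⊕0⊕0⊕1⊕0⊕0⊕0 = 1
Syndrome (s8...s1) = 1010 → position 10.

10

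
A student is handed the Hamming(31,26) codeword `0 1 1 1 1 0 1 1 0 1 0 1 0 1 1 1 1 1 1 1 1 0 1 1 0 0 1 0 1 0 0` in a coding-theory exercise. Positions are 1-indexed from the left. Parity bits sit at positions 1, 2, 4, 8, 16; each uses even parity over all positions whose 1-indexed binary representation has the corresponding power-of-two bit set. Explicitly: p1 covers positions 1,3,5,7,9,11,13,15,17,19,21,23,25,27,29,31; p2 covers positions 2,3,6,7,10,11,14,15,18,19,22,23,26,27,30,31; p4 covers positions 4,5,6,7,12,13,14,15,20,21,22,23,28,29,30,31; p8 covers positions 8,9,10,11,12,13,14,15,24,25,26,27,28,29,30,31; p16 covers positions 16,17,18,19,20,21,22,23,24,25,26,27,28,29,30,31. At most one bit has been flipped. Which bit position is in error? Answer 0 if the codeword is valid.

0

s1: b1⊕b3⊕b5⊕b7⊕b9⊕b11⊕b13⊕b15⊕b17⊕b19⊕b21⊕b23⊕b25⊕b27⊕b29⊕b31 = 0⊕1⊕1⊕1⊕0⊕0⊕0⊕1⊕1⊕1⊕1⊕1⊕0⊕1⊕1⊕0 = 0
s2: b2⊕b3⊕b6⊕b7⊕b10⊕b11⊕b14⊕b15⊕b18⊕b19⊕b22⊕b23⊕b26⊕b27⊕b30⊕b31 = 1⊕1⊕0⊕1⊕1⊕0⊕1⊕1⊕1⊕1⊕0⊕1⊕0⊕1⊕0⊕0 = 0
s4: b4⊕b5⊕b6⊕b7⊕b12⊕b13⊕b14⊕b15⊕b20⊕b21⊕b22⊕b23⊕b28⊕b29⊕b30⊕b31 = 1⊕1⊕0⊕1⊕1⊕0⊕1⊕1⊕1⊕1⊕0⊕1⊕0⊕1⊕0⊕0 = 0
s8: b8⊕b9⊕b10⊕b11⊕b12⊕b13⊕b14⊕b15⊕b24⊕b25⊕b26⊕b27⊕b28⊕b29⊕b30⊕b31 = 1⊕0⊕1⊕0⊕1⊕0⊕1⊕1⊕1⊕0⊕0⊕1⊕0⊕1⊕0⊕0 = 0
s16: b16⊕b17⊕b18⊕b19⊕b20⊕b21⊕b22⊕b23⊕b24⊕b25⊕b26⊕b27⊕b28⊕b29⊕b30⊕b31 = 1⊕1⊕1⊕1⊕1⊕1⊕0⊕1⊕1⊕0⊕0⊕1⊕0⊕1⊕0⊕0 = 0
Syndrome (s16...s1) = 00000 → position 0 (no error).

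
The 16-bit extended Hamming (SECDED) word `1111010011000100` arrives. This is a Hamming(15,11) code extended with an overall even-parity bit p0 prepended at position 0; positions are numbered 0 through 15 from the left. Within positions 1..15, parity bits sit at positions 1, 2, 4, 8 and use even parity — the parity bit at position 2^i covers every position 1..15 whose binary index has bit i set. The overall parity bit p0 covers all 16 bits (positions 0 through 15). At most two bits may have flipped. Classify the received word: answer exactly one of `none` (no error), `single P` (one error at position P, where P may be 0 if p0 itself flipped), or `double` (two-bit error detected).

double

s1: b1⊕b3⊕b5⊕b7⊕b9⊕b11⊕b13⊕b15 = 1⊕1⊕1⊕0⊕1⊕0⊕1⊕0 = 1
s2: b2⊕b3⊕b6⊕b7⊕b10⊕b11⊕b14⊕b15 = 1⊕1⊕0⊕0⊕0⊕0⊕0⊕0 = 0
s4: b4⊕b5⊕b6⊕b7⊕b12⊕b13⊕b14⊕b15 = 0⊕1⊕0⊕0⊕0⊕1⊕0⊕0 = 0
s8: b8⊕b9⊕b10⊕b11⊕b12⊕b13⊕b14⊕b15 = 1⊕1⊕0⊕0⊕0⊕1⊕0⊕0 = 1
Syndrome (s8...s1) = 1001 → position 9.
Overall parity (XOR of all 16 bits, including p0): 1⊕1⊕1⊕1⊕0⊕1⊕0⊕0⊕1⊕1⊕0⊕0⊕0⊕1⊕0⊕0 = 0
Overall=0, syndrome position=9 → double-bit error detected (uncorrectable).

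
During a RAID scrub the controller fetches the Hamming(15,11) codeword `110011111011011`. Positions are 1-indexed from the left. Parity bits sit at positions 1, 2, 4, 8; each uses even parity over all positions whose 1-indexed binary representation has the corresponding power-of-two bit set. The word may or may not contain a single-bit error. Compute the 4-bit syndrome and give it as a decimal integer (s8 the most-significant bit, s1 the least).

0

s1: b1⊕b3⊕b5⊕b7⊕b9⊕b11⊕b13⊕b15 = 1⊕0⊕1⊕1⊕1⊕1⊕0⊕1 = 0
s2: b2⊕b3⊕b6⊕b7⊕b10⊕b11⊕b14⊕b15 = 1⊕0⊕1⊕1⊕0⊕1⊕1⊕1 = 0
s4: b4⊕b5⊕b6⊕b7⊕b12⊕b13⊕b14⊕b15 = 0⊕1⊕1⊕1⊕1⊕0⊕1⊕1 = 0
s8: b8⊕b9⊕b10⊕b11⊕b12⊕b13⊕b14⊕b15 = 1⊕1⊕0⊕1⊕1⊕0⊕1⊕1 = 0
Syndrome (s8...s1) = 0000 → position 0 (no error).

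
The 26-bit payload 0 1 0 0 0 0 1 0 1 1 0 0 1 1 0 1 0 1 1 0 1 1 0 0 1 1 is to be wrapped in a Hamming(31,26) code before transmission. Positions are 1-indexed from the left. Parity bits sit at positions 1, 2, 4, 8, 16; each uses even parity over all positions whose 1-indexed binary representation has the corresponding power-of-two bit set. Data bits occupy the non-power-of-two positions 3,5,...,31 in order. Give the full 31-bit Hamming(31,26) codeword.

Place data bits at non-power-of-two positions: b3=0, b5=1, b6=0, b7=0, b9=0, b10=0, b11=1, b12=0, b13=1, b14=1, b15=0, b17=0, b18=1, b19=1, b20=0, b21=1, b22=0, b23=1, b24=1, b25=0, b26=1, b27=1, b28=0, b29=0, b30=1, b31=1.
p1 = XOR of data positions {3,5,7,9,11,13,15,17,19,21,23,25,27,29,31} = 0⊕1⊕0⊕0⊕1⊕1⊕0⊕0⊕1⊕1⊕1⊕0⊕1⊕0⊕1 = 0
p2 = XOR of data positions {3,6,7,10,11,14,15,18,19,22,23,26,27,30,31} = 0⊕0⊕0⊕0⊕1⊕1⊕0⊕1⊕1⊕0⊕1⊕1⊕1⊕1⊕1 = 1
p4 = XOR of data positions {5,6,7,12,13,14,15,20,21,22,23,28,29,30,31} = 1⊕0⊕0⊕0⊕1⊕1⊕0⊕0⊕1⊕0⊕1⊕0⊕0⊕1⊕1 = 1
p8 = XOR of data positions {9,10,11,12,13,14,15,24,25,26,27,28,29,30,31} = 0⊕0⊕1⊕0⊕1⊕1⊕0⊕1⊕0⊕1⊕1⊕0⊕0⊕1⊕1 = 0
p16 = XOR of data positions {17,18,19,20,21,22,23,24,25,26,27,28,29,30,31} = 0⊕1⊕1⊕0⊕1⊕0⊕1⊕1⊕0⊕1⊕1⊕0⊕0⊕1⊕1 = 1
Codeword b1..b31 = 0101100000101101011010110110011

0101100000101101011010110110011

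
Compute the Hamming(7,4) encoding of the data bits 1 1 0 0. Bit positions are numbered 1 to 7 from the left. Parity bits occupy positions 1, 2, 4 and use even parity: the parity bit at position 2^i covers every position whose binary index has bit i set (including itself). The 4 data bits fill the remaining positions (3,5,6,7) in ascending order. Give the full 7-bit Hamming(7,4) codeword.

Place data bits at non-power-of-two positions: b3=1, b5=1, b6=0, b7=0.
p1 = XOR of data positions {3,5,7} = 1⊕1⊕0 = 0
p2 = XOR of data positions {3,6,7} = 1⊕0⊕0 = 1
p4 = XOR of data positions {5,6,7} = 1⊕0⊕0 = 1
Codeword b1..b7 = 0111100

0111100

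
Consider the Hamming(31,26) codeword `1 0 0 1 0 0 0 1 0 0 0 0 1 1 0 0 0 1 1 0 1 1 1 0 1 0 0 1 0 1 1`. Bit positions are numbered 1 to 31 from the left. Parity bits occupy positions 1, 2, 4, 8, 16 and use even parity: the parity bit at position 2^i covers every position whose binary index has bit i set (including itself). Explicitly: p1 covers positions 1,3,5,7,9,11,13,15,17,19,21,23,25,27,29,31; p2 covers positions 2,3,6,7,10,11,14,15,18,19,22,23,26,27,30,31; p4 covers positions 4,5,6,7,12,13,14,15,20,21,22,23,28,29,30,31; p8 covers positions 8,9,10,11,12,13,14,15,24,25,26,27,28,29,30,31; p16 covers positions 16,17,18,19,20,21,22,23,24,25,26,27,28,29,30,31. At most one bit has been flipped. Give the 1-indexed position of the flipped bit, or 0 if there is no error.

31

s1: b1⊕b3⊕b5⊕b7⊕b9⊕b11⊕b13⊕b15⊕b17⊕b19⊕b21⊕b23⊕b25⊕b27⊕b29⊕b31 = 1⊕0⊕0⊕0⊕0⊕0⊕1⊕0⊕0⊕1⊕1⊕1⊕1⊕0⊕0⊕1 = 1
s2: b2⊕b3⊕b6⊕b7⊕b10⊕b11⊕b14⊕b15⊕b18⊕b19⊕b22⊕b23⊕b26⊕b27⊕b30⊕b31 = 0⊕0⊕0⊕0⊕0⊕0⊕1⊕0⊕1⊕1⊕1⊕1⊕0⊕0⊕1⊕1 = 1
s4: b4⊕b5⊕b6⊕b7⊕b12⊕b13⊕b14⊕b15⊕b20⊕b21⊕b22⊕b23⊕b28⊕b29⊕b30⊕b31 = 1⊕0⊕0⊕0⊕0⊕1⊕1⊕0⊕0⊕1⊕1⊕1⊕1⊕0⊕1⊕1 = 1
s8: b8⊕b9⊕b10⊕b11⊕b12⊕b13⊕b14⊕b15⊕b24⊕b25⊕b26⊕b27⊕b28⊕b29⊕b30⊕b31 = 1⊕0⊕0⊕0⊕0⊕1⊕1⊕0⊕0⊕1⊕0⊕0⊕1⊕0⊕1⊕1 = 1
s16: b16⊕b17⊕b18⊕b19⊕b20⊕b21⊕b22⊕b23⊕b24⊕b25⊕b26⊕b27⊕b28⊕b29⊕b30⊕b31 = 0⊕0⊕1⊕1⊕0⊕1⊕1⊕1⊕0⊕1⊕0⊕0⊕1⊕0⊕1⊕1 = 1
Syndrome (s16...s1) = 11111 → position 31.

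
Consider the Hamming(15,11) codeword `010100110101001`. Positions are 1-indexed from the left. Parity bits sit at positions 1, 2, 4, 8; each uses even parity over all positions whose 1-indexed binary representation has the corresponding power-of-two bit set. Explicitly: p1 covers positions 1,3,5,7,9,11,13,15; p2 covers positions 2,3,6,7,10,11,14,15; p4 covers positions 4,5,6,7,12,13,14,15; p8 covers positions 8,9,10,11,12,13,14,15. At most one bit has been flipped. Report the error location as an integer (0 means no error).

0

s1: b1⊕b3⊕b5⊕b7⊕b9⊕b11⊕b13⊕b15 = 0⊕0⊕0⊕1⊕0⊕0⊕0⊕1 = 0
s2: b2⊕b3⊕b6⊕b7⊕b10⊕b11⊕b14⊕b15 = 1⊕0⊕0⊕1⊕1⊕0⊕0⊕1 = 0
s4: b4⊕b5⊕b6⊕b7⊕b12⊕b13⊕b14⊕b15 = 1⊕0⊕0⊕1⊕1⊕0⊕0⊕1 = 0
s8: b8⊕b9⊕b10⊕b11⊕b12⊕b13⊕b14⊕b15 = 1⊕0⊕1⊕0⊕1⊕0⊕0⊕1 = 0
Syndrome (s8...s1) = 0000 → position 0 (no error).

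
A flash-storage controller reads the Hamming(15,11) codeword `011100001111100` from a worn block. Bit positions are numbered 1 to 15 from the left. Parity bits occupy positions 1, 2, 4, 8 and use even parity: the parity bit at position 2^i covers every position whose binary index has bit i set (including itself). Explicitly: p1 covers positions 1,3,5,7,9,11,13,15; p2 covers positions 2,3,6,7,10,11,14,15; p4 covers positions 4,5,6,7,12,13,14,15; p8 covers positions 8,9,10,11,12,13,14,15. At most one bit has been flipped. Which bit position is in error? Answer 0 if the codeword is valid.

s1: b1⊕b3⊕b5⊕b7⊕b9⊕b11⊕b13⊕b15 = 0⊕1⊕0⊕0⊕1⊕1⊕1⊕0 = 0
s2: b2⊕b3⊕b6⊕b7⊕b10⊕b11⊕b14⊕b15 = 1⊕1⊕0⊕0⊕1⊕1⊕0⊕0 = 0
s4: b4⊕b5⊕b6⊕b7⊕b12⊕b13⊕b14⊕b15 = 1⊕0⊕0⊕0⊕1⊕1⊕0⊕0 = 1
s8: b8⊕b9⊕b10⊕b11⊕b12⊕b13⊕b14⊕b15 = 0⊕1⊕1⊕1⊕1⊕1⊕0⊕0 = 1
Syndrome (s8...s1) = 1100 → position 12.

12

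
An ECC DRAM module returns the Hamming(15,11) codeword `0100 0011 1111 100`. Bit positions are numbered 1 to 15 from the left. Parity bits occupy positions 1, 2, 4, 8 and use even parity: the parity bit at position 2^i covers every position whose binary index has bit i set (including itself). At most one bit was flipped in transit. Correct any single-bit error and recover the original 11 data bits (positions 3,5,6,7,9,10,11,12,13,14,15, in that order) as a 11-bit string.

00011111100

s1: b1⊕b3⊕b5⊕b7⊕b9⊕b11⊕b13⊕b15 = 0⊕0⊕0⊕1⊕1⊕1⊕1⊕0 = 0
s2: b2⊕b3⊕b6⊕b7⊕b10⊕b11⊕b14⊕b15 = 1⊕0⊕0⊕1⊕1⊕1⊕0⊕0 = 0
s4: b4⊕b5⊕b6⊕b7⊕b12⊕b13⊕b14⊕b15 = 0⊕0⊕0⊕1⊕1⊕1⊕0⊕0 = 1
s8: b8⊕b9⊕b10⊕b11⊕b12⊕b13⊕b14⊕b15 = 1⊕1⊕1⊕1⊕1⊕1⊕0⊕0 = 0
Syndrome (s8...s1) = 0100 → position 4.
Flip bit 4: corrected codeword = 010100111111100
Data bits at positions 3,5,6,7,9,10,11,12,13,14,15: 00011111100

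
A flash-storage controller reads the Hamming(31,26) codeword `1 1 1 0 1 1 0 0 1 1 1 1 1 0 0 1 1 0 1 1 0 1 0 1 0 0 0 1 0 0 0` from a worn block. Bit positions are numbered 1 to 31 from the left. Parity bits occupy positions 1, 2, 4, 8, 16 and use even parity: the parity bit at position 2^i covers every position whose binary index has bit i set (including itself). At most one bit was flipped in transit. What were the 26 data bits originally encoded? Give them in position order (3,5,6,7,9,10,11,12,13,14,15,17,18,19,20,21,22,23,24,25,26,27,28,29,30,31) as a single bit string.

11101111100101101010001010

s1: b1⊕b3⊕b5⊕b7⊕b9⊕b11⊕b13⊕b15⊕b17⊕b19⊕b21⊕b23⊕b25⊕b27⊕b29⊕b31 = 1⊕1⊕1⊕0⊕1⊕1⊕1⊕0⊕1⊕1⊕0⊕0⊕0⊕0⊕0⊕0 = 0
s2: b2⊕b3⊕b6⊕b7⊕b10⊕b11⊕b14⊕b15⊕b18⊕b19⊕b22⊕b23⊕b26⊕b27⊕b30⊕b31 = 1⊕1⊕1⊕0⊕1⊕1⊕0⊕0⊕0⊕1⊕1⊕0⊕0⊕0⊕0⊕0 = 1
s4: b4⊕b5⊕b6⊕b7⊕b12⊕b13⊕b14⊕b15⊕b20⊕b21⊕b22⊕b23⊕b28⊕b29⊕b30⊕b31 = 0⊕1⊕1⊕0⊕1⊕1⊕0⊕0⊕1⊕0⊕1⊕0⊕1⊕0⊕0⊕0 = 1
s8: b8⊕b9⊕b10⊕b11⊕b12⊕b13⊕b14⊕b15⊕b24⊕b25⊕b26⊕b27⊕b28⊕b29⊕b30⊕b31 = 0⊕1⊕1⊕1⊕1⊕1⊕0⊕0⊕1⊕0⊕0⊕0⊕1⊕0⊕0⊕0 = 1
s16: b16⊕b17⊕b18⊕b19⊕b20⊕b21⊕b22⊕b23⊕b24⊕b25⊕b26⊕b27⊕b28⊕b29⊕b30⊕b31 = 1⊕1⊕0⊕1⊕1⊕0⊕1⊕0⊕1⊕0⊕0⊕0⊕1⊕0⊕0⊕0 = 1
Syndrome (s16...s1) = 11110 → position 30.
Flip bit 30: corrected codeword = 1110110011111001101101010001010
Data bits at positions 3,5,6,7,9,10,11,12,13,14,15,17,18,19,20,21,22,23,24,25,26,27,28,29,30,31: 11101111100101101010001010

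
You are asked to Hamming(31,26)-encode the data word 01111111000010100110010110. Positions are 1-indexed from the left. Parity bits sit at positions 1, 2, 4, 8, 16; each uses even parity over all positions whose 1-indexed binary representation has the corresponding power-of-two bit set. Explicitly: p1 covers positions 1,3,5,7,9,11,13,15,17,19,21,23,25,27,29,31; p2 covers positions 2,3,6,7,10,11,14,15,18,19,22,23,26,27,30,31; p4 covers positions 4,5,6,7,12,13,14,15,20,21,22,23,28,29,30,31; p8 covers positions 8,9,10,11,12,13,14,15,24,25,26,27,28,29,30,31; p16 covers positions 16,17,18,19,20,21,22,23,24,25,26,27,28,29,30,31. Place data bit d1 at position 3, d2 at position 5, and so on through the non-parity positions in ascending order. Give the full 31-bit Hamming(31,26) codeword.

Place data bits at non-power-of-two positions: b3=0, b5=1, b6=1, b7=1, b9=1, b10=1, b11=1, b12=1, b13=0, b14=0, b15=0, b17=0, b18=1, b19=0, b20=1, b21=0, b22=0, b23=1, b24=1, b25=0, b26=0, b27=1, b28=0, b29=1, b30=1, b31=0.
p1 = XOR of data positions {3,5,7,9,11,13,15,17,19,21,23,25,27,29,31} = 0⊕1⊕1⊕1⊕1⊕0⊕0⊕0⊕0⊕0⊕1⊕0⊕1⊕1⊕0 = 1
p2 = XOR of data positions {3,6,7,10,11,14,15,18,19,22,23,26,27,30,31} = 0⊕1⊕1⊕1⊕1⊕0⊕0⊕1⊕0⊕0⊕1⊕0⊕1⊕1⊕0 = 0
p4 = XOR of data positions {5,6,7,12,13,14,15,20,21,22,23,28,29,30,31} = 1⊕1⊕1⊕1⊕0⊕0⊕0⊕1⊕0⊕0⊕1⊕0⊕1⊕1⊕0 = 0
p8 = XOR of data positions {9,10,11,12,13,14,15,24,25,26,27,28,29,30,31} = 1⊕1⊕1⊕1⊕0⊕0⊕0⊕1⊕0⊕0⊕1⊕0⊕1⊕1⊕0 = 0
p16 = XOR of data positions {17,18,19,20,21,22,23,24,25,26,27,28,29,30,31} = 0⊕1⊕0⊕1⊕0⊕0⊕1⊕1⊕0⊕0⊕1⊕0⊕1⊕1⊕0 = 1
Codeword b1..b31 = 1000111011110001010100110010110

1000111011110001010100110010110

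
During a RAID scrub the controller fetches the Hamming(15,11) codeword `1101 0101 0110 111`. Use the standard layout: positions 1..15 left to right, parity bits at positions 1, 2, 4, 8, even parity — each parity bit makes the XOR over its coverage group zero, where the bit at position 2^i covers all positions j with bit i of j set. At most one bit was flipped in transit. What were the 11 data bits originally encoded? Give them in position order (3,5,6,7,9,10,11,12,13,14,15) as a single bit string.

s1: b1⊕b3⊕b5⊕b7⊕b9⊕b11⊕b13⊕b15 = 1⊕0⊕0⊕0⊕0⊕1⊕1⊕1 = 0
s2: b2⊕b3⊕b6⊕b7⊕b10⊕b11⊕b14⊕b15 = 1⊕0⊕1⊕0⊕1⊕1⊕1⊕1 = 0
s4: b4⊕b5⊕b6⊕b7⊕b12⊕b13⊕b14⊕b15 = 1⊕0⊕1⊕0⊕0⊕1⊕1⊕1 = 1
s8: b8⊕b9⊕b10⊕b11⊕b12⊕b13⊕b14⊕b15 = 1⊕0⊕1⊕1⊕0⊕1⊕1⊕1 = 0
Syndrome (s8...s1) = 0100 → position 4.
Flip bit 4: corrected codeword = 110001010110111
Data bits at positions 3,5,6,7,9,10,11,12,13,14,15: 00100110111

00100110111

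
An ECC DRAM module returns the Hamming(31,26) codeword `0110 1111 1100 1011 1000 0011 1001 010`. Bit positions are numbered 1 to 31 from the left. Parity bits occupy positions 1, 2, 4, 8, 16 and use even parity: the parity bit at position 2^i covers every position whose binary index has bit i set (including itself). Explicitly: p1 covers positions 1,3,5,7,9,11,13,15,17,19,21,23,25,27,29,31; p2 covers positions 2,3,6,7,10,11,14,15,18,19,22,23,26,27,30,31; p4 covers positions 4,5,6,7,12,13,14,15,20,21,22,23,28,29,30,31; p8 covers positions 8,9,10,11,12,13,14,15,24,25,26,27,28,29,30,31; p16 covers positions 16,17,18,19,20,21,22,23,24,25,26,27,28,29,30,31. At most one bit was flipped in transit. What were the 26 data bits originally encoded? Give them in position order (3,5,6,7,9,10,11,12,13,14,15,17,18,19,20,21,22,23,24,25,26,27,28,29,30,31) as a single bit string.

11111100101100000110001010

s1: b1⊕b3⊕b5⊕b7⊕b9⊕b11⊕b13⊕b15⊕b17⊕b19⊕b21⊕b23⊕b25⊕b27⊕b29⊕b31 = 0⊕1⊕1⊕1⊕1⊕0⊕1⊕1⊕1⊕0⊕0⊕1⊕1⊕0⊕0⊕0 = 1
s2: b2⊕b3⊕b6⊕b7⊕b10⊕b11⊕b14⊕b15⊕b18⊕b19⊕b22⊕b23⊕b26⊕b27⊕b30⊕b31 = 1⊕1⊕1⊕1⊕1⊕0⊕0⊕1⊕0⊕0⊕0⊕1⊕0⊕0⊕1⊕0 = 0
s4: b4⊕b5⊕b6⊕b7⊕b12⊕b13⊕b14⊕b15⊕b20⊕b21⊕b22⊕b23⊕b28⊕b29⊕b30⊕b31 = 0⊕1⊕1⊕1⊕0⊕1⊕0⊕1⊕0⊕0⊕0⊕1⊕1⊕0⊕1⊕0 = 0
s8: b8⊕b9⊕b10⊕b11⊕b12⊕b13⊕b14⊕b15⊕b24⊕b25⊕b26⊕b27⊕b28⊕b29⊕b30⊕b31 = 1⊕1⊕1⊕0⊕0⊕1⊕0⊕1⊕1⊕1⊕0⊕0⊕1⊕0⊕1⊕0 = 1
s16: b16⊕b17⊕b18⊕b19⊕b20⊕b21⊕b22⊕b23⊕b24⊕b25⊕b26⊕b27⊕b28⊕b29⊕b30⊕b31 = 1⊕1⊕0⊕0⊕0⊕0⊕0⊕1⊕1⊕1⊕0⊕0⊕1⊕0⊕1⊕0 = 1
Syndrome (s16...s1) = 11001 → position 25.
Flip bit 25: corrected codeword = 0110111111001011100000110001010
Data bits at positions 3,5,6,7,9,10,11,12,13,14,15,17,18,19,20,21,22,23,24,25,26,27,28,29,30,31: 11111100101100000110001010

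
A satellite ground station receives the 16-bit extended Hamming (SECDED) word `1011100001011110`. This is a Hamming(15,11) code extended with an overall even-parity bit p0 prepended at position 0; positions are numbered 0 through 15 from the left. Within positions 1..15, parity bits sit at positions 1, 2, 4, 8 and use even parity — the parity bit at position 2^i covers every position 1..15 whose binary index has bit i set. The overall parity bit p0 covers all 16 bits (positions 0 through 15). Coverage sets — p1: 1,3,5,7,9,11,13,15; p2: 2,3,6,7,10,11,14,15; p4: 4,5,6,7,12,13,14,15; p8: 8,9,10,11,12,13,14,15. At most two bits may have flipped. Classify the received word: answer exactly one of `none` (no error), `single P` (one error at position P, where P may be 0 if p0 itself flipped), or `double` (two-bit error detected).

s1: b1⊕b3⊕b5⊕b7⊕b9⊕b11⊕b13⊕b15 = 0⊕1⊕0⊕0⊕1⊕1⊕1⊕0 = 0
s2: b2⊕b3⊕b6⊕b7⊕b10⊕b11⊕b14⊕b15 = 1⊕1⊕0⊕0⊕0⊕1⊕1⊕0 = 0
s4: b4⊕b5⊕b6⊕b7⊕b12⊕b13⊕b14⊕b15 = 1⊕0⊕0⊕0⊕1⊕1⊕1⊕0 = 0
s8: b8⊕b9⊕b10⊕b11⊕b12⊕b13⊕b14⊕b15 = 0⊕1⊕0⊕1⊕1⊕1⊕1⊕0 = 1
Syndrome (s8...s1) = 1000 → position 8.
Overall parity (XOR of all 16 bits, including p0): 1⊕0⊕1⊕1⊕1⊕0⊕0⊕0⊕0⊕1⊕0⊕1⊕1⊕1⊕1⊕0 = 1
Overall=1, syndrome position=8 → single-bit error at position 8.

single 8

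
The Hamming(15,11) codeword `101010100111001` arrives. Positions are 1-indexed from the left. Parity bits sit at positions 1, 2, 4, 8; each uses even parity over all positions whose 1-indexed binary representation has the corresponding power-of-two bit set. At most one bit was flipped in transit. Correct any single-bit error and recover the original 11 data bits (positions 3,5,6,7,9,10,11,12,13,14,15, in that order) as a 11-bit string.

s1: b1⊕b3⊕b5⊕b7⊕b9⊕b11⊕b13⊕b15 = 1⊕1⊕1⊕1⊕0⊕1⊕0⊕1 = 0
s2: b2⊕b3⊕b6⊕b7⊕b10⊕b11⊕b14⊕b15 = 0⊕1⊕0⊕1⊕1⊕1⊕0⊕1 = 1
s4: b4⊕b5⊕b6⊕b7⊕b12⊕b13⊕b14⊕b15 = 0⊕1⊕0⊕1⊕1⊕0⊕0⊕1 = 0
s8: b8⊕b9⊕b10⊕b11⊕b12⊕b13⊕b14⊕b15 = 0⊕0⊕1⊕1⊕1⊕0⊕0⊕1 = 0
Syndrome (s8...s1) = 0010 → position 2.
Flip bit 2: corrected codeword = 111010100111001
Data bits at positions 3,5,6,7,9,10,11,12,13,14,15: 11010111001

11010111001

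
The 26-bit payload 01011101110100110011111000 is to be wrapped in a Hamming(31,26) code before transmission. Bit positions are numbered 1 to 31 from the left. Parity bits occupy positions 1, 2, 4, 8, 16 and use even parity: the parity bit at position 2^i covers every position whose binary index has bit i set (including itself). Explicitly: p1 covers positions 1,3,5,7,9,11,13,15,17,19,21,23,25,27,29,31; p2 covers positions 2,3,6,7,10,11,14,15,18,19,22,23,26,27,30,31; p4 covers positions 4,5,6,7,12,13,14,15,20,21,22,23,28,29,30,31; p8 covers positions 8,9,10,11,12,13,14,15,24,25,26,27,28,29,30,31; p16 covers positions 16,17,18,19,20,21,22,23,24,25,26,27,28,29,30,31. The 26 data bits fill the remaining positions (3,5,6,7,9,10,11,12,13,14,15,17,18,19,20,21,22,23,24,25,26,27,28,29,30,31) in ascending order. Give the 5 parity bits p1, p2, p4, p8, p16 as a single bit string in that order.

01000

Place data bits at non-power-of-two positions: b3=0, b5=1, b6=0, b7=1, b9=1, b10=1, b11=0, b12=1, b13=1, b14=1, b15=0, b17=1, b18=0, b19=0, b20=1, b21=1, b22=0, b23=0, b24=1, b25=1, b26=1, b27=1, b28=1, b29=0, b30=0, b31=0.
p1 = XOR of data positions {3,5,7,9,11,13,15,17,19,21,23,25,27,29,31} = 0⊕1⊕1⊕1⊕0⊕1⊕0⊕1⊕0⊕1⊕0⊕1⊕1⊕0⊕0 = 0
p2 = XOR of data positions {3,6,7,10,11,14,15,18,19,22,23,26,27,30,31} = 0⊕0⊕1⊕1⊕0⊕1⊕0⊕0⊕0⊕0⊕0⊕1⊕1⊕0⊕0 = 1
p4 = XOR of data positions {5,6,7,12,13,14,15,20,21,22,23,28,29,30,31} = 1⊕0⊕1⊕1⊕1⊕1⊕0⊕1⊕1⊕0⊕0⊕1⊕0⊕0⊕0 = 0
p8 = XOR of data positions {9,10,11,12,13,14,15,24,25,26,27,28,29,30,31} = 1⊕1⊕0⊕1⊕1⊕1⊕0⊕1⊕1⊕1⊕1⊕1⊕0⊕0⊕0 = 0
p16 = XOR of data positions {17,18,19,20,21,22,23,24,25,26,27,28,29,30,31} = 1⊕0⊕0⊕1⊕1⊕0⊕0⊕1⊕1⊕1⊕1⊕1⊕0⊕0⊕0 = 0
Parity bits p1,p2,p4,p8,p16 = 01000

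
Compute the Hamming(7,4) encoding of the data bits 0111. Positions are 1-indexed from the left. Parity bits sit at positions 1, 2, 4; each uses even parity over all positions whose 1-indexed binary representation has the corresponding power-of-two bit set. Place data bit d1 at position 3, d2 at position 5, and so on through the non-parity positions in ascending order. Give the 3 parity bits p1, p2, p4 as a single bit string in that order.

Place data bits at non-power-of-two positions: b3=0, b5=1, b6=1, b7=1.
p1 = XOR of data positions {3,5,7} = 0⊕1⊕1 = 0
p2 = XOR of data positions {3,6,7} = 0⊕1⊕1 = 0
p4 = XOR of data positions {5,6,7} = 1⊕1⊕1 = 1
Parity bits p1,p2,p4 = 001

001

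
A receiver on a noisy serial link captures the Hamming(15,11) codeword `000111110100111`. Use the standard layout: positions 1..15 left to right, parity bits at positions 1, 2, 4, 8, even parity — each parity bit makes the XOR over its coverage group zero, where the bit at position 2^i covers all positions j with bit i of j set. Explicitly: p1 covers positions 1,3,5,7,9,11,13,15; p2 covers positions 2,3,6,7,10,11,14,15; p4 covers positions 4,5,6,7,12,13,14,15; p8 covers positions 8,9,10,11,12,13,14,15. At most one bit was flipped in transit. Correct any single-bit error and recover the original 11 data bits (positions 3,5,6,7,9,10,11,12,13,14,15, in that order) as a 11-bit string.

s1: b1⊕b3⊕b5⊕b7⊕b9⊕b11⊕b13⊕b15 = 0⊕0⊕1⊕1⊕0⊕0⊕1⊕1 = 0
s2: b2⊕b3⊕b6⊕b7⊕b10⊕b11⊕b14⊕b15 = 0⊕0⊕1⊕1⊕1⊕0⊕1⊕1 = 1
s4: b4⊕b5⊕b6⊕b7⊕b12⊕b13⊕b14⊕b15 = 1⊕1⊕1⊕1⊕0⊕1⊕1⊕1 = 1
s8: b8⊕b9⊕b10⊕b11⊕b12⊕b13⊕b14⊕b15 = 1⊕0⊕1⊕0⊕0⊕1⊕1⊕1 = 1
Syndrome (s8...s1) = 1110 → position 14.
Flip bit 14: corrected codeword = 000111110100101
Data bits at positions 3,5,6,7,9,10,11,12,13,14,15: 01110100101

01110100101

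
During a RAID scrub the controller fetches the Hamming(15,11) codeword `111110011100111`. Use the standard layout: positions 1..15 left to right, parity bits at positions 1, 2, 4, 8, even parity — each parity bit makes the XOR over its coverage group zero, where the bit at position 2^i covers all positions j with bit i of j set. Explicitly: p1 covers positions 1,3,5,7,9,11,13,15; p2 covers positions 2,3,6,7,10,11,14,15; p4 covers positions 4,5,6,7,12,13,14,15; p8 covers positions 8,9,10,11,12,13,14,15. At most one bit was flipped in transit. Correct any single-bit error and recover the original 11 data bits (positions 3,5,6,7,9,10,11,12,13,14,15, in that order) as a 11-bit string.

11101100111

s1: b1⊕b3⊕b5⊕b7⊕b9⊕b11⊕b13⊕b15 = 1⊕1⊕1⊕0⊕1⊕0⊕1⊕1 = 0
s2: b2⊕b3⊕b6⊕b7⊕b10⊕b11⊕b14⊕b15 = 1⊕1⊕0⊕0⊕1⊕0⊕1⊕1 = 1
s4: b4⊕b5⊕b6⊕b7⊕b12⊕b13⊕b14⊕b15 = 1⊕1⊕0⊕0⊕0⊕1⊕1⊕1 = 1
s8: b8⊕b9⊕b10⊕b11⊕b12⊕b13⊕b14⊕b15 = 1⊕1⊕1⊕0⊕0⊕1⊕1⊕1 = 0
Syndrome (s8...s1) = 0110 → position 6.
Flip bit 6: corrected codeword = 111111011100111
Data bits at positions 3,5,6,7,9,10,11,12,13,14,15: 11101100111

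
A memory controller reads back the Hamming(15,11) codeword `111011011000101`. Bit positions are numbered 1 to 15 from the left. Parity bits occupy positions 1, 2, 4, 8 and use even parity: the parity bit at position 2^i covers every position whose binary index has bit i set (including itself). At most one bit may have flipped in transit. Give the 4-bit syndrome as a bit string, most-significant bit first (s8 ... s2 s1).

s1: b1⊕b3⊕b5⊕b7⊕b9⊕b11⊕b13⊕b15 = 1⊕1⊕1⊕0⊕1⊕0⊕1⊕1 = 0
s2: b2⊕b3⊕b6⊕b7⊕b10⊕b11⊕b14⊕b15 = 1⊕1⊕1⊕0⊕0⊕0⊕0⊕1 = 0
s4: b4⊕b5⊕b6⊕b7⊕b12⊕b13⊕b14⊕b15 = 0⊕1⊕1⊕0⊕0⊕1⊕0⊕1 = 0
s8: b8⊕b9⊕b10⊕b11⊕b12⊕b13⊕b14⊕b15 = 1⊕1⊕0⊕0⊕0⊕1⊕0⊕1 = 0
Syndrome (s8...s1) = 0000 → position 0 (no error).

0000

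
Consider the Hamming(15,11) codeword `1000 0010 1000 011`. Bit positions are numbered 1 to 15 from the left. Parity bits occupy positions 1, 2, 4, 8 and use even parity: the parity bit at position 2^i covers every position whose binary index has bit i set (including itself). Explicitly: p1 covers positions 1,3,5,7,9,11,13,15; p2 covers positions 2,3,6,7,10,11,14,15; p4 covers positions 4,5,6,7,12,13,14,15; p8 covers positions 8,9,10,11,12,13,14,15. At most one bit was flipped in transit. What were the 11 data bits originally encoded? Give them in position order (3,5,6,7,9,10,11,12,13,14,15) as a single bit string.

s1: b1⊕b3⊕b5⊕b7⊕b9⊕b11⊕b13⊕b15 = 1⊕0⊕0⊕1⊕1⊕0⊕0⊕1 = 0
s2: b2⊕b3⊕b6⊕b7⊕b10⊕b11⊕b14⊕b15 = 0⊕0⊕0⊕1⊕0⊕0⊕1⊕1 = 1
s4: b4⊕b5⊕b6⊕b7⊕b12⊕b13⊕b14⊕b15 = 0⊕0⊕0⊕1⊕0⊕0⊕1⊕1 = 1
s8: b8⊕b9⊕b10⊕b11⊕b12⊕b13⊕b14⊕b15 = 0⊕1⊕0⊕0⊕0⊕0⊕1⊕1 = 1
Syndrome (s8...s1) = 1110 → position 14.
Flip bit 14: corrected codeword = 100000101000001
Data bits at positions 3,5,6,7,9,10,11,12,13,14,15: 00011000001

00011000001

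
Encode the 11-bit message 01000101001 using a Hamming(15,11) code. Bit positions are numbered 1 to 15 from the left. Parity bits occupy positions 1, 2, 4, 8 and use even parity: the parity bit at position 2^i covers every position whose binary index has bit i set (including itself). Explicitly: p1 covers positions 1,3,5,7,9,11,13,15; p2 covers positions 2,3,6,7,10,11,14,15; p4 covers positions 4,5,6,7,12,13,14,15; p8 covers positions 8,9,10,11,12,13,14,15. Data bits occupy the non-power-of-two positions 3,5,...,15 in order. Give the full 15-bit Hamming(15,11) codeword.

Place data bits at non-power-of-two positions: b3=0, b5=1, b6=0, b7=0, b9=0, b10=1, b11=0, b12=1, b13=0, b14=0, b15=1.
p1 = XOR of data positions {3,5,7,9,11,13,15} = 0⊕1⊕0⊕0⊕0⊕0⊕1 = 0
p2 = XOR of data positions {3,6,7,10,11,14,15} = 0⊕0⊕0⊕1⊕0⊕0⊕1 = 0
p4 = XOR of data positions {5,6,7,12,13,14,15} = 1⊕0⊕0⊕1⊕0⊕0⊕1 = 1
p8 = XOR of data positions {9,10,11,12,13,14,15} = 0⊕1⊕0⊕1⊕0⊕0⊕1 = 1
Codeword b1..b15 = 000110010101001

000110010101001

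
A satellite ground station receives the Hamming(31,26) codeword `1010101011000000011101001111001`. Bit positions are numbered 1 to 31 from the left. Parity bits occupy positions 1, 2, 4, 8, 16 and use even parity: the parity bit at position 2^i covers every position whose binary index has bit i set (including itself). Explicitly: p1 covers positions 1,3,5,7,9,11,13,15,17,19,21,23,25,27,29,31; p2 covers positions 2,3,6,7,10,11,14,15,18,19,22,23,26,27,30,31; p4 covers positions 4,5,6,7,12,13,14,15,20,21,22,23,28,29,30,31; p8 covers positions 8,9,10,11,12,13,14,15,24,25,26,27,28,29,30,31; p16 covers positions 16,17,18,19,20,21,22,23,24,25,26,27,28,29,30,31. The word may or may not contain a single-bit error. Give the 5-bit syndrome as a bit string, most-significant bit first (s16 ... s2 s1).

11011

s1: b1⊕b3⊕b5⊕b7⊕b9⊕b11⊕b13⊕b15⊕b17⊕b19⊕b21⊕b23⊕b25⊕b27⊕b29⊕b31 = 1⊕1⊕1⊕1⊕1⊕0⊕0⊕0⊕0⊕1⊕0⊕0⊕1⊕1⊕0⊕1 = 1
s2: b2⊕b3⊕b6⊕b7⊕b10⊕b11⊕b14⊕b15⊕b18⊕b19⊕b22⊕b23⊕b26⊕b27⊕b30⊕b31 = 0⊕1⊕0⊕1⊕1⊕0⊕0⊕0⊕1⊕1⊕1⊕0⊕1⊕1⊕0⊕1 = 1
s4: b4⊕b5⊕b6⊕b7⊕b12⊕b13⊕b14⊕b15⊕b20⊕b21⊕b22⊕b23⊕b28⊕b29⊕b30⊕b31 = 0⊕1⊕0⊕1⊕0⊕0⊕0⊕0⊕1⊕0⊕1⊕0⊕1⊕0⊕0⊕1 = 0
s8: b8⊕b9⊕b10⊕b11⊕b12⊕b13⊕b14⊕b15⊕b24⊕b25⊕b26⊕b27⊕b28⊕b29⊕b30⊕b31 = 0⊕1⊕1⊕0⊕0⊕0⊕0⊕0⊕0⊕1⊕1⊕1⊕1⊕0⊕0⊕1 = 1
s16: b16⊕b17⊕b18⊕b19⊕b20⊕b21⊕b22⊕b23⊕b24⊕b25⊕b26⊕b27⊕b28⊕b29⊕b30⊕b31 = 0⊕0⊕1⊕1⊕1⊕0⊕1⊕0⊕0⊕1⊕1⊕1⊕1⊕0⊕0⊕1 = 1
Syndrome (s16...s1) = 11011 → position 27.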